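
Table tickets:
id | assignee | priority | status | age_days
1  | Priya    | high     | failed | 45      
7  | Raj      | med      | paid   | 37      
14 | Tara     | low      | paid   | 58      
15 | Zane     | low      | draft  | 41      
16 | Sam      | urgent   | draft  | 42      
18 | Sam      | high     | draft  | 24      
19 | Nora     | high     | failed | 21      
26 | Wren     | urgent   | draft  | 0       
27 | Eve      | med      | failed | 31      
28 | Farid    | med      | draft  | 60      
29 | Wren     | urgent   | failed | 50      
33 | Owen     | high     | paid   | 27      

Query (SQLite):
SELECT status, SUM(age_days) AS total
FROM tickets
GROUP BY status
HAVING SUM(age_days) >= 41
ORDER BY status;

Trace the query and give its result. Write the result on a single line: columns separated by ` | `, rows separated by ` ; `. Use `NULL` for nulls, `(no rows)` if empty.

draft | 167 ; failed | 147 ; paid | 122

Partition tickets by status; compute SUM(age_days) within each group.
HAVING: keep groups where SUM(age_days) >= 41.
  draft: ids {15, 16, 18, 26, 28} → SUM(age_days)=167
  failed: ids {1, 19, 27, 29} → SUM(age_days)=147
  paid: ids {7, 14, 33} → SUM(age_days)=122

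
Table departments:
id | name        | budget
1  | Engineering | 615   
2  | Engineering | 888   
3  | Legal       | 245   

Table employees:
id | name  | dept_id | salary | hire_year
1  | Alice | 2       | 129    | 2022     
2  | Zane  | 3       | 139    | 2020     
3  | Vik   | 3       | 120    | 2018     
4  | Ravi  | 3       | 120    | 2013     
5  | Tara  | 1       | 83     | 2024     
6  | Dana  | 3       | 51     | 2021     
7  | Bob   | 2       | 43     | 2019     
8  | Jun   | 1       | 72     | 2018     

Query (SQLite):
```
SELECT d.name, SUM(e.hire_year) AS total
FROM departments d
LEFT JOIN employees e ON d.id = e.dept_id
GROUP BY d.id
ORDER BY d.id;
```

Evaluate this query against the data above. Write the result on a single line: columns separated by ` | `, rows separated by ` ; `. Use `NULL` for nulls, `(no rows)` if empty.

LEFT JOIN keeps every departments row; unmatched ones get NULL for employees columns.
Group by departments.id and compute SUM(e.hire_year). SUM over an all-NULL group is NULL.
  1: ids {5, 8} → SUM(e.hire_year)=4042
  2: ids {1, 7} → SUM(e.hire_year)=4041
  3: ids {2, 3, 4, 6} → SUM(e.hire_year)=8072

Engineering | 4042 ; Engineering | 4041 ; Legal | 8072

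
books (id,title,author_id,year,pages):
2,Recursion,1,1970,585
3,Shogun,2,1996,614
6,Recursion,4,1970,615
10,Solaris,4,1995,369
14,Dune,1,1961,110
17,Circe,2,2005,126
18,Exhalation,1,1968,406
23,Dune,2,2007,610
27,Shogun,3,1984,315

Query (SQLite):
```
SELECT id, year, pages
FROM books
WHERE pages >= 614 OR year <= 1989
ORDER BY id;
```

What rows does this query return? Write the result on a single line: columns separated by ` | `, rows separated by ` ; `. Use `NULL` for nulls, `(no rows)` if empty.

pages >= 614: ids {3, 6}
year <= 1989: ids {2, 6, 14, 18, 27}
Combine with OR.

2 | 1970 | 585 ; 3 | 1996 | 614 ; 6 | 1970 | 615 ; 14 | 1961 | 110 ; 18 | 1968 | 406 ; 27 | 1984 | 315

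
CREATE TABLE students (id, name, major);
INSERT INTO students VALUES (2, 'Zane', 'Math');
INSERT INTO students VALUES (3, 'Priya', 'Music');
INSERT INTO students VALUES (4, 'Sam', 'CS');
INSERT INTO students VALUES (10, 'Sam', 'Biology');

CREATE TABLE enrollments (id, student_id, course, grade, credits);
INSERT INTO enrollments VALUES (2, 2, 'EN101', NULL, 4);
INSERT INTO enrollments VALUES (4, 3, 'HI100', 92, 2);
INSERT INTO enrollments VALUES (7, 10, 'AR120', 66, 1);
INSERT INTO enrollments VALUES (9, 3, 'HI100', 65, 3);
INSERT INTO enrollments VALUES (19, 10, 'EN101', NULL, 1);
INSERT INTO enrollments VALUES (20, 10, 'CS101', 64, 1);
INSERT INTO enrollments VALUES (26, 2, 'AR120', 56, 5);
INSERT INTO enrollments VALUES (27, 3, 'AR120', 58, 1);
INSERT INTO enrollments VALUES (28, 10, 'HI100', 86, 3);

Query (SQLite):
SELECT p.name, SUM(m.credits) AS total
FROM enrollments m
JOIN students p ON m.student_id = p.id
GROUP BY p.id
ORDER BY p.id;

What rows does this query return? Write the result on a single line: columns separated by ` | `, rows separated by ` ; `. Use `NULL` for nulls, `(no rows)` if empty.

Zane | 9 ; Priya | 6 ; Sam | 6

Join each enrollments row to its students via student_id.
Group joined rows by students.id; compute SUM(m.credits) per group.
  2: ids {2, 26} → SUM(m.credits)=9
  3: ids {4, 9, 27} → SUM(m.credits)=6
  10: ids {7, 19, 20, 28} → SUM(m.credits)=6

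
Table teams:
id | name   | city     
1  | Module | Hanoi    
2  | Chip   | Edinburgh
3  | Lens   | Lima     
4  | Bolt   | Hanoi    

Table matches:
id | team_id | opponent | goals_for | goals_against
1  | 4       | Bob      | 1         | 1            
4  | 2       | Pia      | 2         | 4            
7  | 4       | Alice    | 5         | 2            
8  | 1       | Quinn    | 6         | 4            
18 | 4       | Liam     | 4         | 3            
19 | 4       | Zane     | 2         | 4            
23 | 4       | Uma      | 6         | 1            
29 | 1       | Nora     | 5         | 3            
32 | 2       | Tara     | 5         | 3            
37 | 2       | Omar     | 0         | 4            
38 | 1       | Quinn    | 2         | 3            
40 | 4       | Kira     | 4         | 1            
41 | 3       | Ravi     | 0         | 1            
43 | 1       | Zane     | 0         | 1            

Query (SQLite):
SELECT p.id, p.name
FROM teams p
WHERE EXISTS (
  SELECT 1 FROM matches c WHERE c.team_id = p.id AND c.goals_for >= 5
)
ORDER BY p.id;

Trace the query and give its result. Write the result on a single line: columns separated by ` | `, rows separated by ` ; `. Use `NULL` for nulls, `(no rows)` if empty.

1 | Module ; 2 | Chip ; 4 | Bolt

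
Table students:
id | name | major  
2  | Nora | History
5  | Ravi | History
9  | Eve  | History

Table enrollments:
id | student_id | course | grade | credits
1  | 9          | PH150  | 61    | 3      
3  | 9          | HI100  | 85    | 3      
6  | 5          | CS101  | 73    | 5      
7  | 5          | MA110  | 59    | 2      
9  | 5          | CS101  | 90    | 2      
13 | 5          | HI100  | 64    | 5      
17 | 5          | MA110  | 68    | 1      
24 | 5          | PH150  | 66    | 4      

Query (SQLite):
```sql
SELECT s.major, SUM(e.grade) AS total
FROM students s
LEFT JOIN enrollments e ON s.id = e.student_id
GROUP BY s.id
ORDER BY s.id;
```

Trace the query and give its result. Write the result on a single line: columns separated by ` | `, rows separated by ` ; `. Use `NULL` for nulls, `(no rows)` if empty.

History | NULL ; History | 420 ; History | 146

LEFT JOIN keeps every students row; unmatched ones get NULL for enrollments columns.
Group by students.id and compute SUM(e.grade). SUM over an all-NULL group is NULL.
  2: ids {—} → SUM(e.grade)=NULL
  5: ids {6, 7, 9, 13, 17, 24} → SUM(e.grade)=420
  9: ids {1, 3} → SUM(e.grade)=146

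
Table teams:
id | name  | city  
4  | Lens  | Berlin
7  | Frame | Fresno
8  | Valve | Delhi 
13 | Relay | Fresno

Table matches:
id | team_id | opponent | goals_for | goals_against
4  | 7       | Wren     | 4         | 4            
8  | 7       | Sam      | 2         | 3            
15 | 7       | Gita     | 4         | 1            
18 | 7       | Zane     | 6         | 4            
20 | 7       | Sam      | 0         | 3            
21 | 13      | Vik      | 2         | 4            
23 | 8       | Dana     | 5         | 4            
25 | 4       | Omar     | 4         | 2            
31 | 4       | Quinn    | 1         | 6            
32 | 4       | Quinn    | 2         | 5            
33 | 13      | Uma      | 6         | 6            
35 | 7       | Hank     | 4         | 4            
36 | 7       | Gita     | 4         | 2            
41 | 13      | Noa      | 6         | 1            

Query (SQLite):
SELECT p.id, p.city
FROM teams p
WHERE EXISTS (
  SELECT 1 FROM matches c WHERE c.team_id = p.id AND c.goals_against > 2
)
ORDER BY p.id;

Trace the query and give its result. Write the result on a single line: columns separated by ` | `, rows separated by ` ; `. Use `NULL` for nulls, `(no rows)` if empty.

4 | Berlin ; 7 | Fresno ; 8 | Delhi ; 13 | Fresno

For each teams row, check whether any matches with matching team_id has goals_against > 2.
Keep rows where that is true.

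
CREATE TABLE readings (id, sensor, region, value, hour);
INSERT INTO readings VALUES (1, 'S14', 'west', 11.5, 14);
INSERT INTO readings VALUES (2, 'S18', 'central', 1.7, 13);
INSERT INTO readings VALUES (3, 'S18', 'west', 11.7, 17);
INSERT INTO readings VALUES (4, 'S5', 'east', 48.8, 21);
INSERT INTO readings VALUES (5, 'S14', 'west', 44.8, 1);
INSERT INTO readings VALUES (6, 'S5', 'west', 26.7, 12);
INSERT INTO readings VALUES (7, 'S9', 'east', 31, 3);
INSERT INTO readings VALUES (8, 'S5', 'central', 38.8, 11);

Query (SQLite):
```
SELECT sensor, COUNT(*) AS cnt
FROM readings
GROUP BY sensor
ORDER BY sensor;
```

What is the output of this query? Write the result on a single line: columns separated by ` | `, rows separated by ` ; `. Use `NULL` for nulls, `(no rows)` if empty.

S14 | 2 ; S18 | 2 ; S5 | 3 ; S9 | 1

Partition readings by sensor; compute COUNT(*) within each group.
  S14: ids {1, 5} → COUNT(*)=2
  S18: ids {2, 3} → COUNT(*)=2
  S5: ids {4, 6, 8} → COUNT(*)=3
  S9: ids {7} → COUNT(*)=1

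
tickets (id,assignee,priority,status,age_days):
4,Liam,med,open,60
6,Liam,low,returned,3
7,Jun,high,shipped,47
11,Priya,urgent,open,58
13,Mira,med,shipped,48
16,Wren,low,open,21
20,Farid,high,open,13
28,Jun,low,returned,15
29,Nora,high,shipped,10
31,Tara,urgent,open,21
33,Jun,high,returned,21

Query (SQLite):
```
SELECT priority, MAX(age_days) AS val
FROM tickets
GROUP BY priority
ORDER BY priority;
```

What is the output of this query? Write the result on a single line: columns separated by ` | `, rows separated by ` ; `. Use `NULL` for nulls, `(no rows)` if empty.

Partition tickets by priority; compute MAX(age_days) within each group.
  high: ids {7, 20, 29, 33} → MAX(age_days)=47
  low: ids {6, 16, 28} → MAX(age_days)=21
  med: ids {4, 13} → MAX(age_days)=60
  urgent: ids {11, 31} → MAX(age_days)=58

high | 47 ; low | 21 ; med | 60 ; urgent | 58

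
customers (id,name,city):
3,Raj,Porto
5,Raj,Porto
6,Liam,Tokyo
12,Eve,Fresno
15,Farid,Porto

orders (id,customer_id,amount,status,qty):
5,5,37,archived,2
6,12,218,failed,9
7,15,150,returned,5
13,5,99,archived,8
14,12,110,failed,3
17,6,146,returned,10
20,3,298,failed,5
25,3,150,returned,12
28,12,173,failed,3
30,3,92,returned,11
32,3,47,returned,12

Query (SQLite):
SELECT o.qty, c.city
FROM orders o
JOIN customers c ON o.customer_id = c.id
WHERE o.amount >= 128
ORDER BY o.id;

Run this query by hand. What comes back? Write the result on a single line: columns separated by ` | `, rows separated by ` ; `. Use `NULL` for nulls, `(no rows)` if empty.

9 | Fresno ; 5 | Porto ; 10 | Tokyo ; 5 | Porto ; 12 | Porto ; 3 | Fresno

Each orders row matches the customers row where customer_id = customers.id.
Then keep rows with o.amount >= 128.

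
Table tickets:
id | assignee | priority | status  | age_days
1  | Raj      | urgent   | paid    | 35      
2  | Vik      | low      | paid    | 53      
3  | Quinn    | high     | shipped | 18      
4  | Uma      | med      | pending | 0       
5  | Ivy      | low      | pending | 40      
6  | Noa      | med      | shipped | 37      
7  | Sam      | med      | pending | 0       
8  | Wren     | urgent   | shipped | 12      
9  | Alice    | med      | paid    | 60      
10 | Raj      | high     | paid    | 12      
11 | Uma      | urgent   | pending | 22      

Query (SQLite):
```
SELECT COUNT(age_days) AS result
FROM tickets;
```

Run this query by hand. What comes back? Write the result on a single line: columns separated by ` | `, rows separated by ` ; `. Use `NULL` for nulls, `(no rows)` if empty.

All age_days values: [35, 53, 18, 0, 40, 37, 0, 12, 60, 12, 22].
COUNT(age_days) counts non-NULL values → 11.

11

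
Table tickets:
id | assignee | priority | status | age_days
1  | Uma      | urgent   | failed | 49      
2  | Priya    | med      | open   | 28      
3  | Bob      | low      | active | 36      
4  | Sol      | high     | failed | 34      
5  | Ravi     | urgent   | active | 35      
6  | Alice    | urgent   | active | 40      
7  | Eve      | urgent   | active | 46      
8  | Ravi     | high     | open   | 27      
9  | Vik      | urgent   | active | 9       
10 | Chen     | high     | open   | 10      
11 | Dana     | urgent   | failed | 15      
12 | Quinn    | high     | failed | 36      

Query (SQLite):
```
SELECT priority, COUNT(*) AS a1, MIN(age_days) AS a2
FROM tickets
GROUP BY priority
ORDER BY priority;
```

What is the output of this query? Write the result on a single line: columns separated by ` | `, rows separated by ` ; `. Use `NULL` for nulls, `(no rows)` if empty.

Group tickets by priority.
Per group compute: COUNT(*), MIN(age_days).
  high: ids {4, 8, 10, 12} → COUNT(*)=4, MIN(age_days)=10
  low: ids {3} → COUNT(*)=1, MIN(age_days)=36
  med: ids {2} → COUNT(*)=1, MIN(age_days)=28
  urgent: ids {1, 5, 6, 7, 9, 11} → COUNT(*)=6, MIN(age_days)=9

high | 4 | 10 ; low | 1 | 36 ; med | 1 | 28 ; urgent | 6 | 9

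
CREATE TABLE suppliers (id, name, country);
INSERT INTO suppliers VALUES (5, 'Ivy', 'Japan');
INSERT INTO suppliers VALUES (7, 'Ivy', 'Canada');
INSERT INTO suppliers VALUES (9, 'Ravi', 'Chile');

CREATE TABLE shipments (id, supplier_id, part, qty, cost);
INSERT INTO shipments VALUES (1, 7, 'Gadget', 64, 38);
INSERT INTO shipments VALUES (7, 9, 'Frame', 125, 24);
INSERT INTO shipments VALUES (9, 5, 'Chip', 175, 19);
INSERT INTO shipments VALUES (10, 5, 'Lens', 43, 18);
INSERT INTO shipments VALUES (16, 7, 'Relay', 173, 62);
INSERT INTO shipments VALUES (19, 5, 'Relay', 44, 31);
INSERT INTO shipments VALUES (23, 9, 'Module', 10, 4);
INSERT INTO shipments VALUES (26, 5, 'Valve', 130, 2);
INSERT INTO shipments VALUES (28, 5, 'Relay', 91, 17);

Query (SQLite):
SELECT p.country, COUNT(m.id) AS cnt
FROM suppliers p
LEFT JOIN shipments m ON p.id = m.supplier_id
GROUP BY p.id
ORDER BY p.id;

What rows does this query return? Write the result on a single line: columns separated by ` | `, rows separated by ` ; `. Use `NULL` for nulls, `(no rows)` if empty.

Japan | 5 ; Canada | 2 ; Chile | 2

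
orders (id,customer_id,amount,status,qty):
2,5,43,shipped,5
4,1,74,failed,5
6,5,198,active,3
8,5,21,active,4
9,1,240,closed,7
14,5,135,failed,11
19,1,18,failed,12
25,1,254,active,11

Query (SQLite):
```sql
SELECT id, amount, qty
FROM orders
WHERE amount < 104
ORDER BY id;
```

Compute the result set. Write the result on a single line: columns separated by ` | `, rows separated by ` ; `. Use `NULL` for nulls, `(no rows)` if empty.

2 | 43 | 5 ; 4 | 74 | 5 ; 8 | 21 | 4 ; 19 | 18 | 12

amount < 104: ids {2, 4, 8, 19}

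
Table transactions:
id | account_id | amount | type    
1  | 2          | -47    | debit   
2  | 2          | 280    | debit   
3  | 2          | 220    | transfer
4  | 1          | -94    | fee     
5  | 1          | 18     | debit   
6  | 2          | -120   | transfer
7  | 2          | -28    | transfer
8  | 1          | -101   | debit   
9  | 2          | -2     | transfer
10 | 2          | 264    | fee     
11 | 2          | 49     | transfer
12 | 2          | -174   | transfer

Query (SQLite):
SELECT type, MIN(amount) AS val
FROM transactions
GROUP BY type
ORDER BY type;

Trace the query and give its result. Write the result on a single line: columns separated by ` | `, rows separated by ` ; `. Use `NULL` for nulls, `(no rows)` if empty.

Partition transactions by type; compute MIN(amount) within each group.
  debit: ids {1, 2, 5, 8} → MIN(amount)=-101
  fee: ids {4, 10} → MIN(amount)=-94
  transfer: ids {3, 6, 7, 9, 11, 12} → MIN(amount)=-174

debit | -101 ; fee | -94 ; transfer | -174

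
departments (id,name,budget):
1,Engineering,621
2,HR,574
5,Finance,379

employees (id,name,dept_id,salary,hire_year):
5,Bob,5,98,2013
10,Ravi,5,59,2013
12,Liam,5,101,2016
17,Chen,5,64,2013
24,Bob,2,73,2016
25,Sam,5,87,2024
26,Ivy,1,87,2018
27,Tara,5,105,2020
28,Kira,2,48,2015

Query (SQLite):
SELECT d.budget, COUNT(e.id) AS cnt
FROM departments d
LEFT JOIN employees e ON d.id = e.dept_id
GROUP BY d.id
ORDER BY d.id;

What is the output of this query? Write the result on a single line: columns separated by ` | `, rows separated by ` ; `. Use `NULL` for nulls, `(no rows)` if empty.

LEFT JOIN keeps every departments row; unmatched ones get NULL for employees columns.
Group by departments.id and compute COUNT(e.id). COUNT(col) of an all-NULL group is 0.
  1: ids {26} → COUNT(e.id)=1
  2: ids {24, 28} → COUNT(e.id)=2
  5: ids {5, 10, 12, 17, 25, 27} → COUNT(e.id)=6

621 | 1 ; 574 | 2 ; 379 | 6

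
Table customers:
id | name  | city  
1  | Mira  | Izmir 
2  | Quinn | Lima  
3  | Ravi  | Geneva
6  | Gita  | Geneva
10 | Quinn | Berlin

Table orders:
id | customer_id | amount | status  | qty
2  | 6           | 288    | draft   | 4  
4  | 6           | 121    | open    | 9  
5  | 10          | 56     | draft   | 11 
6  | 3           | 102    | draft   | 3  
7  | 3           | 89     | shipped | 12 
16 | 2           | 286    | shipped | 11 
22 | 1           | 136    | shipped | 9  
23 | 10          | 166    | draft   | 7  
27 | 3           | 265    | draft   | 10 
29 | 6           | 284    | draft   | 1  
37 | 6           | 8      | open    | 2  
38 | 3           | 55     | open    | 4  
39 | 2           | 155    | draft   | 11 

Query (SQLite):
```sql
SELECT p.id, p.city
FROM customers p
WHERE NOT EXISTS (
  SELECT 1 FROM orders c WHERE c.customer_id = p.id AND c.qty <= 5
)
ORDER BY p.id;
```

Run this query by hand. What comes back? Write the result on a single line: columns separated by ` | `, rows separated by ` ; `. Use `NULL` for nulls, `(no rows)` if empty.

For each customers row, check whether any orders with matching customer_id has qty <= 5.
Keep rows where that is false.

1 | Izmir ; 2 | Lima ; 10 | Berlin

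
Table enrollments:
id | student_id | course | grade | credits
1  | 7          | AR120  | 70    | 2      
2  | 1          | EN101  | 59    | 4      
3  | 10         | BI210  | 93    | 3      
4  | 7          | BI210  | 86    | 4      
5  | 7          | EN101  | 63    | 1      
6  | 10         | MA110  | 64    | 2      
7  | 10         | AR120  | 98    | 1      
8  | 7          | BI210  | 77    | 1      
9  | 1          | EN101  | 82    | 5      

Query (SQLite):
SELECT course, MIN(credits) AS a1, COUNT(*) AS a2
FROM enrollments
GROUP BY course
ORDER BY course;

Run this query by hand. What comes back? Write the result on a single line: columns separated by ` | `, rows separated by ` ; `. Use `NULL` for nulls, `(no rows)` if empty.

AR120 | 1 | 2 ; BI210 | 1 | 3 ; EN101 | 1 | 3 ; MA110 | 2 | 1

Group enrollments by course.
Per group compute: MIN(credits), COUNT(*).
  AR120: ids {1, 7} → MIN(credits)=1, COUNT(*)=2
  BI210: ids {3, 4, 8} → MIN(credits)=1, COUNT(*)=3
  EN101: ids {2, 5, 9} → MIN(credits)=1, COUNT(*)=3
  MA110: ids {6} → MIN(credits)=2, COUNT(*)=1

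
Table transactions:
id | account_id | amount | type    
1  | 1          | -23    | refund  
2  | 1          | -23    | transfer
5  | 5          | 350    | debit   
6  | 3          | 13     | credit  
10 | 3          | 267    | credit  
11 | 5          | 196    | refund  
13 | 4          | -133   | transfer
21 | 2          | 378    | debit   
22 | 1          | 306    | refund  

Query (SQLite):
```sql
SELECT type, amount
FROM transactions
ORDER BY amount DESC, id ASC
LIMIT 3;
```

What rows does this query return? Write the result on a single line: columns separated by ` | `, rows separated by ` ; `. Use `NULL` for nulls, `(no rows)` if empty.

debit | 378 ; debit | 350 ; refund | 306

Sort by amount desc, tiebreak id asc: (378, id=21), (350, id=5), (306, id=22), (267, id=10), (196, id=11), (13, id=6) …. Take first 3.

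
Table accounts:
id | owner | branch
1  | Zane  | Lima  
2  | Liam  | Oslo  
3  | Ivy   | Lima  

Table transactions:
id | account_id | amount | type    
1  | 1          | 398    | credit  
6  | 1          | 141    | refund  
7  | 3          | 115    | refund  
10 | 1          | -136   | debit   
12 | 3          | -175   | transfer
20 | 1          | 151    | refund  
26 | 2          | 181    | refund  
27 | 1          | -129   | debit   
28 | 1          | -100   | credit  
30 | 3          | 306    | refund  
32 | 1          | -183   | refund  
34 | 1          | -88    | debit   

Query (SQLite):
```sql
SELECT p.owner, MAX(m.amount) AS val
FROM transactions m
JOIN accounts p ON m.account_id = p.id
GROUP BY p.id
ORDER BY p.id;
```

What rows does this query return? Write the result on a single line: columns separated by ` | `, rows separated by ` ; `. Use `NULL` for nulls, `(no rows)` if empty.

Zane | 398 ; Liam | 181 ; Ivy | 306

Join each transactions row to its accounts via account_id.
Group joined rows by accounts.id; compute MAX(m.amount) per group.
  1: ids {1, 6, 10, 20, 27, 28, 32, 34} → MAX(m.amount)=398
  2: ids {26} → MAX(m.amount)=181
  3: ids {7, 12, 30} → MAX(m.amount)=306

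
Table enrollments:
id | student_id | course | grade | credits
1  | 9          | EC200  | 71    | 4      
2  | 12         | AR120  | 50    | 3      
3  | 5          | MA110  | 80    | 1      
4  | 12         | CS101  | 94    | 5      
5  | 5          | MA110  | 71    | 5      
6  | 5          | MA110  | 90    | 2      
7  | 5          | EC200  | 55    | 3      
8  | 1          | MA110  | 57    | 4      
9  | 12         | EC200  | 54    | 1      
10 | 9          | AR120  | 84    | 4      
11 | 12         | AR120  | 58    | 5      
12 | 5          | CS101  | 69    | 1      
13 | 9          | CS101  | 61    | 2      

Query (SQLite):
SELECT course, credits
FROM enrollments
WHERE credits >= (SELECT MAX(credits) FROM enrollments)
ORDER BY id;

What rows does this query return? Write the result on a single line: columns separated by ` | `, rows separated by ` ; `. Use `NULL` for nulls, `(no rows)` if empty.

Scalar subquery: MAX(credits) over all enrollments rows = 5.
Keep rows where credits >= that value.

CS101 | 5 ; MA110 | 5 ; AR120 | 5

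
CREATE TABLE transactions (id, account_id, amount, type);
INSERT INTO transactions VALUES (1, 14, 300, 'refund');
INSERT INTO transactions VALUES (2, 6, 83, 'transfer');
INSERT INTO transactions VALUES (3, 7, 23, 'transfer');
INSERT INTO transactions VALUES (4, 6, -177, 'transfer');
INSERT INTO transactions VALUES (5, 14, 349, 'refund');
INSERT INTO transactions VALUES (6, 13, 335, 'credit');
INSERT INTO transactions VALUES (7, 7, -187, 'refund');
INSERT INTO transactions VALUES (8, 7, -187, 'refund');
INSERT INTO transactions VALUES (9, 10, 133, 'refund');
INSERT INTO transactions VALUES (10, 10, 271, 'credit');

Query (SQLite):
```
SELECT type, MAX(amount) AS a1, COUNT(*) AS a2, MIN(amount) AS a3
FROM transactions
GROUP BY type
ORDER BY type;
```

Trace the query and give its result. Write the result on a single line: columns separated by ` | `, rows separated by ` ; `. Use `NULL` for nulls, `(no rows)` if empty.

credit | 335 | 2 | 271 ; refund | 349 | 5 | -187 ; transfer | 83 | 3 | -177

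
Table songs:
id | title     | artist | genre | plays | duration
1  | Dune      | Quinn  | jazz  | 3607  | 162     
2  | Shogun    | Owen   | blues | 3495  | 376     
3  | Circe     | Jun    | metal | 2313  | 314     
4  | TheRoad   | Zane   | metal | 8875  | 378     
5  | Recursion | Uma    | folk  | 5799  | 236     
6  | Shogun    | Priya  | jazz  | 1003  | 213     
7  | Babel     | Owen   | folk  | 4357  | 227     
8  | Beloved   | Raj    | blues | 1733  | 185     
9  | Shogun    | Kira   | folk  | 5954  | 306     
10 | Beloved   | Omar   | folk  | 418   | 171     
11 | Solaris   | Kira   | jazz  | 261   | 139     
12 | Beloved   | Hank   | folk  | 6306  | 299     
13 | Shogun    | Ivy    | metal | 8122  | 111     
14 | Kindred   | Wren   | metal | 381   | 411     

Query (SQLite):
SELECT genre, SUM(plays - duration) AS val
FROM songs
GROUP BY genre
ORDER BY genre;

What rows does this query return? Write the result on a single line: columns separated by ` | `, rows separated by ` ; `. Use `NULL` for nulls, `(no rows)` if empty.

blues | 4667 ; folk | 21595 ; jazz | 4357 ; metal | 18477

For each row compute plays - duration.
Group by genre; take SUM of the expression per group.
  blues: ids {2, 8} → SUM(plays - duration)=4667
  folk: ids {5, 7, 9, 10, 12} → SUM(plays - duration)=21595
  jazz: ids {1, 6, 11} → SUM(plays - duration)=4357
  metal: ids {3, 4, 13, 14} → SUM(plays - duration)=18477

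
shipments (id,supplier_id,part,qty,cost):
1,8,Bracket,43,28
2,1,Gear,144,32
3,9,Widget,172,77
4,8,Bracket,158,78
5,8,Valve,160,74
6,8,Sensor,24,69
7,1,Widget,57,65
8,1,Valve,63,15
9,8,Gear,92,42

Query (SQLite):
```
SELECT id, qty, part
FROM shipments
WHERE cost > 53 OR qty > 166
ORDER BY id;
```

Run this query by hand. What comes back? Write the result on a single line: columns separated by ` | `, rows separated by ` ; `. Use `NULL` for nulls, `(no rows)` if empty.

cost > 53: ids {3, 4, 5, 6, 7}
qty > 166: ids {3}
Combine with OR.

3 | 172 | Widget ; 4 | 158 | Bracket ; 5 | 160 | Valve ; 6 | 24 | Sensor ; 7 | 57 | Widget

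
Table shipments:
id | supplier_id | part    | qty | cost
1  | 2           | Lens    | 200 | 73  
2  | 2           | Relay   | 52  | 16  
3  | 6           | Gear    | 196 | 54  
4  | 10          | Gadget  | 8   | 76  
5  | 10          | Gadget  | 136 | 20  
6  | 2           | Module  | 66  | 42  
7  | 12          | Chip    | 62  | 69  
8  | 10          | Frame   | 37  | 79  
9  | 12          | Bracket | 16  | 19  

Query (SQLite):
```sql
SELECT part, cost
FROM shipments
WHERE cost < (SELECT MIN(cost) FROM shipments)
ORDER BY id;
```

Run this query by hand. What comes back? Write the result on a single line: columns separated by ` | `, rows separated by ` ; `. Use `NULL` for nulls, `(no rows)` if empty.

Scalar subquery: MIN(cost) over all shipments rows = 16.
Keep rows where cost < that value.

(no rows)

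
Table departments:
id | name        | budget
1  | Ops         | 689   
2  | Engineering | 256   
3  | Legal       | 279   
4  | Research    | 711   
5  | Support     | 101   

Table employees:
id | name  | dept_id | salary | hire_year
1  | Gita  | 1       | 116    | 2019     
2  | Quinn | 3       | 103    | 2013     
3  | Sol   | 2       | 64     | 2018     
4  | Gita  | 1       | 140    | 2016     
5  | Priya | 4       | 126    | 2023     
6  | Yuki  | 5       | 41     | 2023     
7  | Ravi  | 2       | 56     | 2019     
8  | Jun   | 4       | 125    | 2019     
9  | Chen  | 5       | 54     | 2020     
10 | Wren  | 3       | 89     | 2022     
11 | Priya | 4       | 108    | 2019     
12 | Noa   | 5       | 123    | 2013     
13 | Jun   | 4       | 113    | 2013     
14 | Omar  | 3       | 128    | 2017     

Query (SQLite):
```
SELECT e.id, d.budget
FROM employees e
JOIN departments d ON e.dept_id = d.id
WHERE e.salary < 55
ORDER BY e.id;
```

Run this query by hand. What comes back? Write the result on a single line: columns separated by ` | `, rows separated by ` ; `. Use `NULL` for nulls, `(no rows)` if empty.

Each employees row matches the departments row where dept_id = departments.id.
Then keep rows with e.salary < 55.

6 | 101 ; 9 | 101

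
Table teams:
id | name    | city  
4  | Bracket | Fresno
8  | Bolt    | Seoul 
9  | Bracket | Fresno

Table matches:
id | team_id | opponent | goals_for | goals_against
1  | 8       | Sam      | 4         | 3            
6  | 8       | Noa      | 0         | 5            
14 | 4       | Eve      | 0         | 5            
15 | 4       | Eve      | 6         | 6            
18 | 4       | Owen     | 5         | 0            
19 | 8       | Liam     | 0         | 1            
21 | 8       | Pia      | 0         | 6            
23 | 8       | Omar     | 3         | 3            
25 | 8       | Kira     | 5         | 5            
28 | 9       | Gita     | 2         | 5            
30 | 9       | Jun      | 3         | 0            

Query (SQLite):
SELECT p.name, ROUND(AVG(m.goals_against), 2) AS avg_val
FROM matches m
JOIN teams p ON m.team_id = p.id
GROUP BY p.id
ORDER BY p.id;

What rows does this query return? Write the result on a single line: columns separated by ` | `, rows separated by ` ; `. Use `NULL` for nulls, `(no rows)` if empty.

Bracket | 3.67 ; Bolt | 3.83 ; Bracket | 2.5

Join each matches row to its teams via team_id.
Group joined rows by teams.id; compute ROUND(AVG(m.goals_against), 2) per group.
  4: ids {14, 15, 18} → ROUND(AVG(m.goals_against), 2)=3.67
  8: ids {1, 6, 19, 21, 23, 25} → ROUND(AVG(m.goals_against), 2)=3.83
  9: ids {28, 30} → ROUND(AVG(m.goals_against), 2)=2.5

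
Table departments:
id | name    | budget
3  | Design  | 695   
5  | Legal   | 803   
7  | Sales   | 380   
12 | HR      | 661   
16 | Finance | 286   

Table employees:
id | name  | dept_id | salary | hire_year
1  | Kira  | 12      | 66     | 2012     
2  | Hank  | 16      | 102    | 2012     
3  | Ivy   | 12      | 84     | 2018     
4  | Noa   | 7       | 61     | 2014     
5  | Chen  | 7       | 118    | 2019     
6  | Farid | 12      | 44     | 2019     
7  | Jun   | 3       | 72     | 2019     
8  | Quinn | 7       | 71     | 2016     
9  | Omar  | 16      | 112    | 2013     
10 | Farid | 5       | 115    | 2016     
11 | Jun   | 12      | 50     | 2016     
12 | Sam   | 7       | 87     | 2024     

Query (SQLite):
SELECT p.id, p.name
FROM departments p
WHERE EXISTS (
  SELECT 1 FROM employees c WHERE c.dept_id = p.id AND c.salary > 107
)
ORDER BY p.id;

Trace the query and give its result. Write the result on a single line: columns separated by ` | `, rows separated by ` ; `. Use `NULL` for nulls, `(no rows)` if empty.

For each departments row, check whether any employees with matching dept_id has salary > 107.
Keep rows where that is true.

5 | Legal ; 7 | Sales ; 16 | Finance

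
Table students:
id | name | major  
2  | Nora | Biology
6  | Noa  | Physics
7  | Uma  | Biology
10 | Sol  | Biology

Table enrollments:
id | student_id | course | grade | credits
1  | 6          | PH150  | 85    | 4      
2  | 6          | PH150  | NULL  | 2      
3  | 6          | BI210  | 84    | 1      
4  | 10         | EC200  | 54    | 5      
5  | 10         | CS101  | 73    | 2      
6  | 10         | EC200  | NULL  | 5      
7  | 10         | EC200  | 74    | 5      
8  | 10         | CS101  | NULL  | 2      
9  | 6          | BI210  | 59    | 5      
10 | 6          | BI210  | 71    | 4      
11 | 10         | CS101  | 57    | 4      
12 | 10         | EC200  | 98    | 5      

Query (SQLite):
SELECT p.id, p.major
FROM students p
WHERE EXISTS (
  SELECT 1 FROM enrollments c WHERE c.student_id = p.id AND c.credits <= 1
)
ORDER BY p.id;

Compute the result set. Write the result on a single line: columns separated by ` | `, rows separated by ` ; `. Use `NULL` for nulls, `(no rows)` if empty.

6 | Physics

For each students row, check whether any enrollments with matching student_id has credits <= 1.
Keep rows where that is true.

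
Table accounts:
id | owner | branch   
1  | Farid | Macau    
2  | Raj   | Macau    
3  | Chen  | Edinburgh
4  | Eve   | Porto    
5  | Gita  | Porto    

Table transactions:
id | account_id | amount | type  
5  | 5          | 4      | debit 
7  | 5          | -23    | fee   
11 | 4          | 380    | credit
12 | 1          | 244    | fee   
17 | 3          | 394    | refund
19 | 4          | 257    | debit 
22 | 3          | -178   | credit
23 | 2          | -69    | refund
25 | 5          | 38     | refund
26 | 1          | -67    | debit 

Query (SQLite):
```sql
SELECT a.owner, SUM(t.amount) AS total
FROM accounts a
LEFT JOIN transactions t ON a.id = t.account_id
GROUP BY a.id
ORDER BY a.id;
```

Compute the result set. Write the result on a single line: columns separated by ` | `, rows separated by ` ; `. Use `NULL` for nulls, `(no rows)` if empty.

Farid | 177 ; Raj | -69 ; Chen | 216 ; Eve | 637 ; Gita | 19

LEFT JOIN keeps every accounts row; unmatched ones get NULL for transactions columns.
Group by accounts.id and compute SUM(t.amount). SUM over an all-NULL group is NULL.
  1: ids {12, 26} → SUM(t.amount)=177
  2: ids {23} → SUM(t.amount)=-69
  3: ids {17, 22} → SUM(t.amount)=216
  4: ids {11, 19} → SUM(t.amount)=637
  5: ids {5, 7, 25} → SUM(t.amount)=19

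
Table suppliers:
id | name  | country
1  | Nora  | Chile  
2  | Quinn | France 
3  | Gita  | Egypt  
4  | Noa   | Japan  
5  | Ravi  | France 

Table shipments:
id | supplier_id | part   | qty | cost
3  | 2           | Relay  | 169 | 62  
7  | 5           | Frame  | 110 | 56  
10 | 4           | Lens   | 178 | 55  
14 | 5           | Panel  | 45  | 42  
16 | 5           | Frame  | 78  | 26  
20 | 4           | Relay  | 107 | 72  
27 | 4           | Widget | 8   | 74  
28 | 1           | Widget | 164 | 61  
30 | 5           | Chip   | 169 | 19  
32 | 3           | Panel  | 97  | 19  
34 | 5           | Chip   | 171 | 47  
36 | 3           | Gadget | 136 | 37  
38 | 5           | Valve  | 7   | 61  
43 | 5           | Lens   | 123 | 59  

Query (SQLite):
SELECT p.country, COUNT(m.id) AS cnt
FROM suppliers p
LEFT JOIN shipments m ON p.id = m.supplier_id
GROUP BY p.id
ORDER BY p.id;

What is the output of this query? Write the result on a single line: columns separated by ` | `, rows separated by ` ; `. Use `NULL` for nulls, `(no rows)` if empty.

Chile | 1 ; France | 1 ; Egypt | 2 ; Japan | 3 ; France | 7

LEFT JOIN keeps every suppliers row; unmatched ones get NULL for shipments columns.
Group by suppliers.id and compute COUNT(m.id). COUNT(col) of an all-NULL group is 0.
  1: ids {28} → COUNT(m.id)=1
  2: ids {3} → COUNT(m.id)=1
  3: ids {32, 36} → COUNT(m.id)=2
  4: ids {10, 20, 27} → COUNT(m.id)=3
  5: ids {7, 14, 16, 30, 34, 38, 43} → COUNT(m.id)=7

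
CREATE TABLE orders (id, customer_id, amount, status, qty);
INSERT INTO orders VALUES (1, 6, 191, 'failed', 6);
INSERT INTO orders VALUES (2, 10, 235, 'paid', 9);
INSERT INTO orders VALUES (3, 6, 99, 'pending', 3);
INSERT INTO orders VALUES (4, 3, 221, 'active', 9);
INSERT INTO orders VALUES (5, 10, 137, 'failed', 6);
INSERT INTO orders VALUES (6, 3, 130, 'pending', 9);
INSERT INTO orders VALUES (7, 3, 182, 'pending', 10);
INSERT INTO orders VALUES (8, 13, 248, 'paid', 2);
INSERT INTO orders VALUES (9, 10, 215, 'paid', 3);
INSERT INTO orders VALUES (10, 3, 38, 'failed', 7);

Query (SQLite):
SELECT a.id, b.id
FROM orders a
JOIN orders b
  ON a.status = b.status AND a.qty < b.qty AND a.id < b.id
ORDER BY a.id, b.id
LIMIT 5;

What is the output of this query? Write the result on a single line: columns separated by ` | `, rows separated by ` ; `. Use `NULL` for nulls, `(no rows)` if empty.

Pairs (a,b) with same status, a.qty < b.qty, a.id < b.id.
status groups: active:{4} failed:{1,5,10} paid:{2,8,9} pending:{3,6,7}
Ordered by (a.id, b.id); first 5.

1 | 10 ; 3 | 6 ; 3 | 7 ; 5 | 10 ; 6 | 7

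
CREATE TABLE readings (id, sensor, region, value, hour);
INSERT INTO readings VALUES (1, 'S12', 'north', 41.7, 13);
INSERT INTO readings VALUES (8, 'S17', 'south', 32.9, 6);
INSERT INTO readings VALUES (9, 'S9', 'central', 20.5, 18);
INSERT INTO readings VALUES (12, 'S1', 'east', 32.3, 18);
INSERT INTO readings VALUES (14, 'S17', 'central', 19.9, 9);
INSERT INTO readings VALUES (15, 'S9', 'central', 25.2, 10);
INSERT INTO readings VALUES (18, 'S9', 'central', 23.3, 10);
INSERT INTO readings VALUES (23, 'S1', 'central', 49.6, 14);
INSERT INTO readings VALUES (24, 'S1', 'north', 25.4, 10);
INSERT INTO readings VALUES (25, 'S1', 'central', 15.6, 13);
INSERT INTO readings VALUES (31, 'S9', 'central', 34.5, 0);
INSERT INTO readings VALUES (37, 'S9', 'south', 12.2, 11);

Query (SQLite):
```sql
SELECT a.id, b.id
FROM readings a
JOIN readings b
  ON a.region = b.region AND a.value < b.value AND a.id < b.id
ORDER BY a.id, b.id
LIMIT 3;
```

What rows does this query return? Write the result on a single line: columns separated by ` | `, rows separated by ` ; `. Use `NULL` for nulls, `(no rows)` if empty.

Pairs (a,b) with same region, a.value < b.value, a.id < b.id.
region groups: central:{9,14,15,18,23,25,31} east:{12} north:{1,24} south:{8,37}
Ordered by (a.id, b.id); first 3.

9 | 15 ; 9 | 18 ; 9 | 23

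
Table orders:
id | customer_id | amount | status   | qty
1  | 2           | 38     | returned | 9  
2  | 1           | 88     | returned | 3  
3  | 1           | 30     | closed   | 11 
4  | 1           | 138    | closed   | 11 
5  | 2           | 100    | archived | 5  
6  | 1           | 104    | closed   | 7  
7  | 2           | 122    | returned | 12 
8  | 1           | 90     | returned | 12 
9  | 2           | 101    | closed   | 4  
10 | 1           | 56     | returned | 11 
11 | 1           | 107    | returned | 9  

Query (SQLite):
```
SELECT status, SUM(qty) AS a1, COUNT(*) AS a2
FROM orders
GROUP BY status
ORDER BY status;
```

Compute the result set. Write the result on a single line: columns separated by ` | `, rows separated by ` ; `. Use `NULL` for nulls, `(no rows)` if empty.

Group orders by status.
Per group compute: SUM(qty), COUNT(*).
  archived: ids {5} → SUM(qty)=5, COUNT(*)=1
  closed: ids {3, 4, 6, 9} → SUM(qty)=33, COUNT(*)=4
  returned: ids {1, 2, 7, 8, 10, 11} → SUM(qty)=56, COUNT(*)=6

archived | 5 | 1 ; closed | 33 | 4 ; returned | 56 | 6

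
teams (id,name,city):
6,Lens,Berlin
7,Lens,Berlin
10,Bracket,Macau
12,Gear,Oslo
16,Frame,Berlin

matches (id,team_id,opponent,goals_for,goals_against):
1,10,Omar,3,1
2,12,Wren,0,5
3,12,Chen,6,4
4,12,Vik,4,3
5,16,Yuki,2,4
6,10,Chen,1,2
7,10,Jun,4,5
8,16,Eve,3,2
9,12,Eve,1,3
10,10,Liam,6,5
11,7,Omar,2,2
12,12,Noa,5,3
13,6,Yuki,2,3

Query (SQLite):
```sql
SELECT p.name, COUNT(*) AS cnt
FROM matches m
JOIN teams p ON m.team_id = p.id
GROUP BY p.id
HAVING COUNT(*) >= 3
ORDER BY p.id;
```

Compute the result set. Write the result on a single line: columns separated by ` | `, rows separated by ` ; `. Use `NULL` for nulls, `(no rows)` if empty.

Bracket | 4 ; Gear | 5

Join each matches row to its teams via team_id.
Group joined rows by teams.id; compute COUNT(*) per group.
HAVING: keep groups with count ≥ 3.
  6: ids {13} → COUNT(*)=1
  7: ids {11} → COUNT(*)=1
  10: ids {1, 6, 7, 10} → COUNT(*)=4
  12: ids {2, 3, 4, 9, 12} → COUNT(*)=5
  16: ids {5, 8} → COUNT(*)=2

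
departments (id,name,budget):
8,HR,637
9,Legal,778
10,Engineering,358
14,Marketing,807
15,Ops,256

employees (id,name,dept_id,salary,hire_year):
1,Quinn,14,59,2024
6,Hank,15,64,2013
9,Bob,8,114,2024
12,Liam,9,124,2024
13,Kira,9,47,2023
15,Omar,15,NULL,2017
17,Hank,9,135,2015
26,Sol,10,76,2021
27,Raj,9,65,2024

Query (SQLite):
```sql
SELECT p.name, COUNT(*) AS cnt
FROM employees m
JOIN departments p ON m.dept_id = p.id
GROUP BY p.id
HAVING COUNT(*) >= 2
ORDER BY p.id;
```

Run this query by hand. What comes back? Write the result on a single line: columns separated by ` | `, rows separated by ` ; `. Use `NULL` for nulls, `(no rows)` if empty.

Legal | 4 ; Ops | 2

Join each employees row to its departments via dept_id.
Group joined rows by departments.id; compute COUNT(*) per group.
HAVING: keep groups with count ≥ 2.
  8: ids {9} → COUNT(*)=1
  9: ids {12, 13, 17, 27} → COUNT(*)=4
  10: ids {26} → COUNT(*)=1
  14: ids {1} → COUNT(*)=1
  15: ids {6, 15} → COUNT(*)=2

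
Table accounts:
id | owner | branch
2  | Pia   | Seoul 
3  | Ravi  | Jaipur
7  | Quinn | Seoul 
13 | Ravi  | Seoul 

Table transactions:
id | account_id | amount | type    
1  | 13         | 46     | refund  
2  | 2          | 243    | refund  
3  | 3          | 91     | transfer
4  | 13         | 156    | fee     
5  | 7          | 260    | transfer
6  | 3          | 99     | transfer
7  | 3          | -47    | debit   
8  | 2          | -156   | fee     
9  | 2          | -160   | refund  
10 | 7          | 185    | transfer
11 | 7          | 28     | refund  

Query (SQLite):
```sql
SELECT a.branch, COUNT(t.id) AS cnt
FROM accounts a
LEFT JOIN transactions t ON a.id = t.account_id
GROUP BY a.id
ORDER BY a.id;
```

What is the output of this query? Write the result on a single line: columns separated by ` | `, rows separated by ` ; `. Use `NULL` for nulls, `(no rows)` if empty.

Seoul | 3 ; Jaipur | 3 ; Seoul | 3 ; Seoul | 2

LEFT JOIN keeps every accounts row; unmatched ones get NULL for transactions columns.
Group by accounts.id and compute COUNT(t.id). COUNT(col) of an all-NULL group is 0.
  2: ids {2, 8, 9} → COUNT(t.id)=3
  3: ids {3, 6, 7} → COUNT(t.id)=3
  7: ids {5, 10, 11} → COUNT(t.id)=3
  13: ids {1, 4} → COUNT(t.id)=2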